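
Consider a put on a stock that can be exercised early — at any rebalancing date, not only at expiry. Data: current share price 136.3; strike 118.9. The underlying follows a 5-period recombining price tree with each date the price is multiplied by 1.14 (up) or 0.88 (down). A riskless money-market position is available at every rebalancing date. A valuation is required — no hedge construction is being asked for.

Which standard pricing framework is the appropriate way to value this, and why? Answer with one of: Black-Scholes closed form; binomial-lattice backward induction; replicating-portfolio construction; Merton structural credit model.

framework: binomial-lattice backward induction

Key observation: with exercise allowed before expiry on a discrete up/down model (5 steps from spot 136.3), the strike-118.9 put's value must be rolled back through the tree testing early exercise at each node.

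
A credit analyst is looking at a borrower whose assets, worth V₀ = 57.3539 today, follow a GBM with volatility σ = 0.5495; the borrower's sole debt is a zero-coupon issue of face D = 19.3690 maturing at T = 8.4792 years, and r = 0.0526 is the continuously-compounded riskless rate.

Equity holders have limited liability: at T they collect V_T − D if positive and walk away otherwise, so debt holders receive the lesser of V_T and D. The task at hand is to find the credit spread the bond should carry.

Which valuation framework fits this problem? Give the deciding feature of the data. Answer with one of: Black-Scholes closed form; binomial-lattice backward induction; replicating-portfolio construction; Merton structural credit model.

framework: Merton structural credit model

Key observation: a levered firm with one bullet debt due at 8.4792 years is the canonical structural-credit setup: equity is a call on the firm's assets struck at the face value.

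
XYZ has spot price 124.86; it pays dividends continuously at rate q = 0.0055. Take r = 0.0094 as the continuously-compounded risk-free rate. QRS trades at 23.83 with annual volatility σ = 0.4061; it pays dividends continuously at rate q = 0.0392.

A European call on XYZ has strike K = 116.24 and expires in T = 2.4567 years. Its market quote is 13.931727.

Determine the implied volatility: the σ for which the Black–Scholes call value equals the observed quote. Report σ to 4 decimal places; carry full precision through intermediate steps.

At σ = 0.1118 the Black–Scholes value reproduces the quote:
σ√T = 0.1118·√2.4567 = 0.175234
d₁ = (ln(S/K) + (r−q+σ²/2)T) / (σ√T) = (ln(124.86/116.24) + (0.0094−0.0055+0.1118²/2)·2.4567) / 0.175234 = (0.071536 + 0.024935) / 0.175234 = 0.550525
d₂ = d₁ − σ√T = 0.550525 − 0.175234 = 0.375292
e^{−rT} = 0.977172
e^{−qT} = 0.986579
N(d₁) = 0.709020,  N(d₂) = 0.646278
V = S·e^{−qT}·N(d₁) − K·e^{−rT}·N(d₂) = 87.340161 − 73.408434 = 13.931727 (equal to the quote); since ∂V/∂σ > 0 for all σ, the implied volatility is unique

sigma = 0.1118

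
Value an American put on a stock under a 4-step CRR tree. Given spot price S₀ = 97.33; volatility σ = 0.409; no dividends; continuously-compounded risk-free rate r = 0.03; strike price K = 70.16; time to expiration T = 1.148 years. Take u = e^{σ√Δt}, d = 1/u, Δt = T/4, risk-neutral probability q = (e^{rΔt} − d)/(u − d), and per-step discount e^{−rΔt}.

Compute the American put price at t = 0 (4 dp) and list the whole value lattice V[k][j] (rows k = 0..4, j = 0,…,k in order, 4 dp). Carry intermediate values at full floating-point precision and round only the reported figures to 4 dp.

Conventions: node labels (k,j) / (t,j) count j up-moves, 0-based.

price = 4.4624
tree:
4.4624
7.4581 1.0989
12.2605 2.0718 0.0000
19.7205 3.9061 0.0000 0.0000
29.6454 7.3644 0.0000 0.0000 0.0000

params: Δt=0.28700 u=1.24497 d=0.80323 q=0.46502 e^(-rΔt)=0.99143
t_4 payoffs: 29.6454 7.3644 0.0000 0.0000 0.0000
k=3: node(3,0) S=50.4395 payoff=19.7205 vs cont=19.1190 → 19.7205 [stop]  node(3,1) S=78.1786 payoff=0.0000 vs cont=3.9061 → 3.9061 [wait]  node(3,2) S=121.1729 payoff=0.0000 vs cont=0.0000 → 0.0000 [wait]  node(3,3) S=187.8118 payoff=0.0000 vs cont=0.0000 → 0.0000 [wait]
k=2: node(2,0) S=62.7956 payoff=7.3644 vs cont=12.2605 → 12.2605 [wait]  node(2,1) S=97.3300 payoff=0.0000 vs cont=2.0718 → 2.0718 [wait]  node(2,2) S=150.8565 payoff=0.0000 vs cont=0.0000 → 0.0000 [wait]
k=1: node(1,0) S=78.1786 payoff=0.0000 vs cont=7.4581 → 7.4581 [wait]  node(1,1) S=121.1729 payoff=0.0000 vs cont=1.0989 → 1.0989 [wait]
k=0: node(0,0) S=97.3300 payoff=0.0000 vs cont=4.4624 → 4.4624 [wait]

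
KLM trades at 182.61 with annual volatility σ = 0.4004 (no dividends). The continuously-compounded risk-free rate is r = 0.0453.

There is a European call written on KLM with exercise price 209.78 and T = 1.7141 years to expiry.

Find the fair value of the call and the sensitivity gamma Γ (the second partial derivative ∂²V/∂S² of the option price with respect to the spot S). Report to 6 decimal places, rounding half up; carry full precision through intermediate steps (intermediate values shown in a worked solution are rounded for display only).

σ√T = 0.4004·√1.7141 = 0.524218
d₁ = (ln(S/K) + (r+σ²/2)T) / (σ√T) = (ln(182.61/209.78) + (0.0453+0.4004²/2)·1.7141) / 0.524218 = (-0.138707 + 0.215051) / 0.524218 = 0.145635
d₂ = d₁ − σ√T = 0.145635 − 0.524218 = -0.378583
e^{−rT} = 0.925289
N(d₁) = 0.557895,  N(d₂) = 0.352499
Call price V = S·N(d₁) − K·e^{−rT}·N(d₂) = 101.877243 − 68.422530 = 33.454714
φ(d₁) = (1/√(2π))·e^{−d₁²/2} = 0.394734
Γ = φ(d₁) / (S·σ·√T) = 0.004124

price = 33.454714
Γ = 0.004124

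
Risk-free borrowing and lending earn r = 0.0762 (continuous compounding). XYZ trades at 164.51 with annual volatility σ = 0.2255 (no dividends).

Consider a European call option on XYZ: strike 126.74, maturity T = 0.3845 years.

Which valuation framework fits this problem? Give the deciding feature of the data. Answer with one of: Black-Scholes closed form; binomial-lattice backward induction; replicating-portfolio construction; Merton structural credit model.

framework: Black-Scholes closed form

Key observation: everything needed for the exact continuous-time valuation of the European call on XYZ (strike 126.74) is given, and no feature rules the closed form out.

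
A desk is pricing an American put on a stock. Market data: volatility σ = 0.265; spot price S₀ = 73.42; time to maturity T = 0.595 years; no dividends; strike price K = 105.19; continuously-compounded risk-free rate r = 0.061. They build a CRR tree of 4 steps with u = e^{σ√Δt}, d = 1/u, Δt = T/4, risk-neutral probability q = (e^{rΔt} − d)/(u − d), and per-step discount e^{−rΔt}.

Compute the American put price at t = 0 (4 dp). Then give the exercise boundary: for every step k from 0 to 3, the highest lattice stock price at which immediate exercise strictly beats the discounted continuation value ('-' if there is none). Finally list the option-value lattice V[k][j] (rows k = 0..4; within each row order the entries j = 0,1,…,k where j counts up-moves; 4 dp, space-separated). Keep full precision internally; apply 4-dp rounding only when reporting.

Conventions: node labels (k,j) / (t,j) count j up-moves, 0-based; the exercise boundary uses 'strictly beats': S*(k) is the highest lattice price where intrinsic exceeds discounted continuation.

Δt=0.14875, u=1.10761, d=0.90284, q=0.51899, disc=e^(-rΔt)=0.99097
k=4 terminal: V=max(K-S,0) → 56.4074 45.3434 31.7700 15.1182 0.0000
k=3: j=0 S=54.0322 intr=51.1578 cont=50.2077 V=51.1578[EX]; j=1 S=66.2868 intr=38.9032 cont=37.9530 V=38.9032[EX]; j=2 S=81.3208 intr=23.8692 cont=22.9190 V=23.8692[EX]; j=3 S=99.7646 intr=5.4254 cont=7.2064 V=7.2064[hold]  S*(3)=81.3208
k=2: j=0 S=59.8466 intr=45.3434 cont=44.3932 V=45.3434[EX]; j=1 S=73.4200 intr=31.7700 cont=30.8198 V=31.7700[EX]; j=2 S=90.0718 intr=15.1182 cont=15.0840 V=15.1182[EX]  S*(2)=90.0718
k=1: j=0 S=66.2868 intr=38.9032 cont=37.9530 V=38.9032[EX]; j=1 S=81.3208 intr=23.8692 cont=22.9190 V=23.8692[EX]  S*(1)=81.3208
k=0: j=0 S=73.4200 intr=31.7700 cont=30.8198 V=31.7700[EX]  S*(0)=73.4200

price = 31.7700
boundary = 73.4200 81.3208 90.0718 81.3208
tree:
31.7700
38.9032 23.8692
45.3434 31.7700 15.1182
51.1578 38.9032 23.8692 7.2064
56.4074 45.3434 31.7700 15.1182 0.0000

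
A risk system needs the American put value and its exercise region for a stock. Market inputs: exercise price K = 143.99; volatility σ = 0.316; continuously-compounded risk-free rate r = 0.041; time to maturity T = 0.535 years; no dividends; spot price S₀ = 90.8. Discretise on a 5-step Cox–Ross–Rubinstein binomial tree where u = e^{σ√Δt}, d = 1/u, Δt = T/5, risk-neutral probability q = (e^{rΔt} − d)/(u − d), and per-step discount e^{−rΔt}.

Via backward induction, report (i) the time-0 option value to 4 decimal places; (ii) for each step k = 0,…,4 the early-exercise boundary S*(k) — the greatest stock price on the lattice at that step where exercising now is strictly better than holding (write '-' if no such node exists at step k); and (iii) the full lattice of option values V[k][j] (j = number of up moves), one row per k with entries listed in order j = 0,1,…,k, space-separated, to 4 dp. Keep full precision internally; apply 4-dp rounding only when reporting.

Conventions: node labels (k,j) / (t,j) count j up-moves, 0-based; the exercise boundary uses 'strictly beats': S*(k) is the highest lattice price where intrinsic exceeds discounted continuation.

params: Δt=0.10700 u=1.10890 d=0.90180 q=0.49541 e^(-rΔt)=0.99562
t_5 payoffs: 89.8362 77.3996 62.1069 43.3021 20.1788 0.0000
t_4: node(4,0) S=60.0510 payoff=83.9390 vs cont=83.3087 → 83.9390 [stop]  node(4,1) S=73.8419 payoff=70.1481 vs cont=69.5178 → 70.1481 [stop]  node(4,2) S=90.8000 payoff=53.1900 vs cont=52.5597 → 53.1900 [stop]  node(4,3) S=111.6526 payoff=32.3374 vs cont=31.7071 → 32.3374 [stop]  node(4,4) S=137.2940 payoff=6.6960 vs cont=10.1374 → 10.1374 [wait]  ⇒ S*(4)=111.6526
t_3: node(3,0) S=66.5904 payoff=77.3996 vs cont=76.7693 → 77.3996 [stop]  node(3,1) S=81.8831 payoff=62.1069 vs cont=61.4766 → 62.1069 [stop]  node(3,2) S=100.6879 payoff=43.3021 vs cont=42.6718 → 43.3021 [stop]  node(3,3) S=123.8112 payoff=20.1788 vs cont=21.2459 → 21.2459 [wait]  ⇒ S*(3)=100.6879
t_2: node(2,0) S=73.8419 payoff=70.1481 vs cont=69.5178 → 70.1481 [stop]  node(2,1) S=90.8000 payoff=53.1900 vs cont=52.5597 → 53.1900 [stop]  node(2,2) S=111.6526 payoff=32.3374 vs cont=32.2335 → 32.3374 [stop]  ⇒ S*(2)=111.6526
t_1: node(1,0) S=81.8831 payoff=62.1069 vs cont=61.4766 → 62.1069 [stop]  node(1,1) S=100.6879 payoff=43.3021 vs cont=42.6718 → 43.3021 [stop]  ⇒ S*(1)=100.6879
t_0: node(0,0) S=90.8000 payoff=53.1900 vs cont=52.5597 → 53.1900 [stop]  ⇒ S*(0)=90.8000

price = 53.1900
boundary = 90.8000 100.6879 111.6526 100.6879 111.6526
tree:
53.1900
62.1069 43.3021
70.1481 53.1900 32.3374
77.3996 62.1069 43.3021 21.2459
83.9390 70.1481 53.1900 32.3374 10.1374
89.8362 77.3996 62.1069 43.3021 20.1788 0.0000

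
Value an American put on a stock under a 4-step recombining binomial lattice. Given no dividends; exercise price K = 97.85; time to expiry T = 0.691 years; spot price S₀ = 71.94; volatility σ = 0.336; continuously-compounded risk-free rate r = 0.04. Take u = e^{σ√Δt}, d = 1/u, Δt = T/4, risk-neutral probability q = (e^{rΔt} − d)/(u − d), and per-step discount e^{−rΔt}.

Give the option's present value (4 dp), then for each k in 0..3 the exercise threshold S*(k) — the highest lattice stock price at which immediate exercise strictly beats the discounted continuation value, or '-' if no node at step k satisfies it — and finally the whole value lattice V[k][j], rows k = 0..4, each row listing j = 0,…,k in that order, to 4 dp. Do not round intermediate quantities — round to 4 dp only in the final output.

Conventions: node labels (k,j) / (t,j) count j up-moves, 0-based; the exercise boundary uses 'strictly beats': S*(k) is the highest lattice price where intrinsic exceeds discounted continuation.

price = 26.2354
boundary = - 62.5634 71.9400 82.7219
tree:
26.2354
35.2866 17.1819
43.4411 25.9100 8.3368
50.5327 35.2866 15.1281 1.3831
56.7000 43.4411 25.9100 2.7302 0.0000

Δt=0.17275  u=1.14987  d=0.86966  q=0.48989  discount=0.99311
step 4 (expiry): payoffs max(K−S,0) = 56.7000 43.4411 25.9100 2.7302 0.0000
step 3: (k=3,j=0): S=47.3173, K−S=50.5327, hold=49.8589 ⇒ V=50.5327 exercise | (k=3,j=1): S=62.5634, K−S=35.2866, hold=34.6128 ⇒ V=35.2866 exercise | (k=3,j=2): S=82.7219, K−S=15.1281, hold=14.4543 ⇒ V=15.1281 exercise | (k=3,j=3): S=109.3758, K−S=0.0000, hold=1.3831 ⇒ V=1.3831 continue  boundary S*=82.7219
step 2: (k=2,j=0): S=54.4089, K−S=43.4411, hold=42.7673 ⇒ V=43.4411 exercise | (k=2,j=1): S=71.9400, K−S=25.9100, hold=25.2362 ⇒ V=25.9100 exercise | (k=2,j=2): S=95.1198, K−S=2.7302, hold=8.3368 ⇒ V=8.3368 continue  boundary S*=71.9400
step 1: (k=1,j=0): S=62.5634, K−S=35.2866, hold=34.6128 ⇒ V=35.2866 exercise | (k=1,j=1): S=82.7219, K−S=15.1281, hold=17.1819 ⇒ V=17.1819 continue  boundary S*=62.5634
step 0: (k=0,j=0): S=71.9400, K−S=25.9100, hold=26.2354 ⇒ V=26.2354 continue  boundary S*=-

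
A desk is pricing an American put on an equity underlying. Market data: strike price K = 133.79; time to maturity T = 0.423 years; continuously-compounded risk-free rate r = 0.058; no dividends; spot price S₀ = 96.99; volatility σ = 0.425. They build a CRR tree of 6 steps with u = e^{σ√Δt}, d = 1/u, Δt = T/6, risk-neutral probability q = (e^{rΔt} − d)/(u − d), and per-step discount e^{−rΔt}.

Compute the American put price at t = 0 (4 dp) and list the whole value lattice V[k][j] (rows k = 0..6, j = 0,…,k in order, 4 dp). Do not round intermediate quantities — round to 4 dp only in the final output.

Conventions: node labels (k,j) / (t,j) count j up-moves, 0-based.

price = 37.3936
tree:
37.3936
47.1499 27.5491
56.3954 36.8446 18.1020
64.6542 47.1499 26.4241 9.5895
72.0318 56.3954 36.8000 15.8428 3.1594
78.6221 64.6542 47.1499 25.2137 6.2194 0.0000
84.5091 72.0318 56.3954 36.8000 12.2433 0.0000 0.0000

params: Δt=0.07050 u=1.11946 d=0.89329 q=0.48993 e^(-rΔt)=0.99592
t_6 payoffs: 84.5091 72.0318 56.3954 36.8000 12.2433 0.0000 0.0000
k=5: node(5,0) S=55.1679 payoff=78.6221 vs cont=78.0761 → 78.6221 [stop]  node(5,1) S=69.1358 payoff=64.6542 vs cont=64.1083 → 64.6542 [stop]  node(5,2) S=86.6401 payoff=47.1499 vs cont=46.6040 → 47.1499 [stop]  node(5,3) S=108.5763 payoff=25.2137 vs cont=24.6677 → 25.2137 [stop]  node(5,4) S=136.0665 payoff=0.0000 vs cont=6.2194 → 6.2194 [wait]  node(5,5) S=170.5169 payoff=0.0000 vs cont=0.0000 → 0.0000 [wait]
k=4: node(4,0) S=61.7582 payoff=72.0318 vs cont=71.4859 → 72.0318 [stop]  node(4,1) S=77.3946 payoff=56.3954 vs cont=55.8494 → 56.3954 [stop]  node(4,2) S=96.9900 payoff=36.8000 vs cont=36.2540 → 36.8000 [stop]  node(4,3) S=121.5467 payoff=12.2433 vs cont=15.8428 → 15.8428 [wait]  node(4,4) S=152.3208 payoff=0.0000 vs cont=3.1594 → 3.1594 [wait]
k=3: node(3,0) S=69.1358 payoff=64.6542 vs cont=64.1083 → 64.6542 [stop]  node(3,1) S=86.6401 payoff=47.1499 vs cont=46.6040 → 47.1499 [stop]  node(3,2) S=108.5763 payoff=25.2137 vs cont=26.4241 → 26.4241 [wait]  node(3,3) S=136.0665 payoff=0.0000 vs cont=9.5895 → 9.5895 [wait]
k=2: node(2,0) S=77.3946 payoff=56.3954 vs cont=55.8494 → 56.3954 [stop]  node(2,1) S=96.9900 payoff=36.8000 vs cont=36.8446 → 36.8446 [wait]  node(2,2) S=121.5467 payoff=12.2433 vs cont=18.1020 → 18.1020 [wait]
k=1: node(1,0) S=86.6401 payoff=47.1499 vs cont=46.6257 → 47.1499 [stop]  node(1,1) S=108.5763 payoff=25.2137 vs cont=27.5491 → 27.5491 [wait]
k=0: node(0,0) S=96.9900 payoff=36.8000 vs cont=37.3936 → 37.3936 [wait]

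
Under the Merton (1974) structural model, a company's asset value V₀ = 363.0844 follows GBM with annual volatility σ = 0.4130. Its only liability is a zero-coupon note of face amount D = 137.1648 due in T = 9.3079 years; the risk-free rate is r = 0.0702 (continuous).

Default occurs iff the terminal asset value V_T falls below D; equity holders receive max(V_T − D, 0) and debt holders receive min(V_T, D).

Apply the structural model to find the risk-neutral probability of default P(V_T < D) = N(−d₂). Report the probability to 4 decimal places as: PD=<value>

Equity is a call on the firm's assets struck at D = 137.1648:
d₁ = [ln(V₀/D) + (r + σ²/2)T] / (σ√T)
   = [ln(363.0844/137.1648) + (0.0702 + 0.5·0.4130²)·9.3079] / (0.4130·√9.3079)
   = [0.973452 + 1.447234] / 1.260016 = 1.921156
d₂ = d₁ − σ√T = 1.921156 − 1.260016 = 0.661140
risk-neutral PD = N(−d₂) = N(-0.661140) = 0.254261

PD=0.2543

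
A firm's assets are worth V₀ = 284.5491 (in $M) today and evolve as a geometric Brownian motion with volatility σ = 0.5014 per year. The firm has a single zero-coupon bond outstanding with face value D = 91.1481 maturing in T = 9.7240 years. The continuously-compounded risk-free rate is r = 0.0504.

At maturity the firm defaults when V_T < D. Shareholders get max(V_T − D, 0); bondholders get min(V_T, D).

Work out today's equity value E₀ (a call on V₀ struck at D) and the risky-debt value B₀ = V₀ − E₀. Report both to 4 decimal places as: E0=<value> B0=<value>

Apply the equity-as-call identities (strike 91.1481, horizon 9.7240 years):
d₁ = [ln(V₀/D) + (r + σ²/2)T] / (σ√T)
   = [ln(284.5491/91.1481) + (0.0504 + 0.5·0.5014²)·9.7240] / (0.5014·√9.7240)
   = [1.138420 + 1.712406] / 1.563532 = 1.823324
d₂ = d₁ − σ√T = 1.823324 − 1.563532 = 0.259792
N(d₁) = 0.965873,  N(d₂) = 0.602488,  e^(−rT) = 0.612572
E₀ = V₀·N(d₁) − D·e^(−rT)·N(d₂)
   = 284.5491·0.965873 − 91.1481·0.612572·0.602488 = 241.198500
B₀ = V₀ − E₀ = 284.5491 − 241.198500 = 43.350600

E0=241.1985 B0=43.3506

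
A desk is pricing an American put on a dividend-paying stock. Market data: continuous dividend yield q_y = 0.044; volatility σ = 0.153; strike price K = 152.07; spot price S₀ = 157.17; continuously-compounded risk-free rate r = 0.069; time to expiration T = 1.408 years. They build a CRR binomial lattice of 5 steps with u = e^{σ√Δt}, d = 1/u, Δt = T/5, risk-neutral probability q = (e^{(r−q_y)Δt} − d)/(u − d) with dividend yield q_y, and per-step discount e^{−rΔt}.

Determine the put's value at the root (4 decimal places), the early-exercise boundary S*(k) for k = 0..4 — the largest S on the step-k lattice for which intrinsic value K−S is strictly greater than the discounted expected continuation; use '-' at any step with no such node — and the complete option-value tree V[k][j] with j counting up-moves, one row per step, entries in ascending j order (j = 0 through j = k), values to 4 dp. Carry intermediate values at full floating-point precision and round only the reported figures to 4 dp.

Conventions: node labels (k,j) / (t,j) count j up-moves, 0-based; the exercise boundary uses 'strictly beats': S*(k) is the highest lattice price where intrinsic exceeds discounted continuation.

Δt=0.28160, u=1.08458, d=0.92202, q=0.52317, disc=e^(-rΔt)=0.98076
k=5 terminal: V=max(K-S,0) → 47.3413 28.8766 7.1565 0.0000 0.0000 0.0000
k=4: j=0 S=113.5864 intr=38.4836 cont=36.9560 V=38.4836[EX]; j=1 S=133.6128 intr=18.4572 cont=17.1762 V=18.4572[EX]; j=2 S=157.1700 intr=0.0000 cont=3.3467 V=3.3467[hold]; j=3 S=184.8806 intr=0.0000 cont=0.0000 V=0.0000[hold]; j=4 S=217.4767 intr=0.0000 cont=0.0000 V=0.0000[hold]  S*(4)=133.6128
k=3: j=0 S=123.1934 intr=28.8766 cont=27.4674 V=28.8766[EX]; j=1 S=144.9135 intr=7.1565 cont=10.3488 V=10.3488[hold]; j=2 S=170.4631 intr=0.0000 cont=1.5651 V=1.5651[hold]; j=3 S=200.5174 intr=0.0000 cont=0.0000 V=0.0000[hold]  S*(3)=123.1934
k=2: j=0 S=133.6128 intr=18.4572 cont=18.8142 V=18.8142[hold]; j=1 S=157.1700 intr=0.0000 cont=5.6427 V=5.6427[hold]; j=2 S=184.8806 intr=0.0000 cont=0.7319 V=0.7319[hold]  S*(2)=-
k=1: j=0 S=144.9135 intr=7.1565 cont=11.6938 V=11.6938[hold]; j=1 S=170.4631 intr=0.0000 cont=3.0144 V=3.0144[hold]  S*(1)=-
k=0: j=0 S=157.1700 intr=0.0000 cont=7.0153 V=7.0153[hold]  S*(0)=-

price = 7.0153
boundary = - - - 123.1934 133.6128
tree:
7.0153
11.6938 3.0144
18.8142 5.6427 0.7319
28.8766 10.3488 1.5651 0.0000
38.4836 18.4572 3.3467 0.0000 0.0000
47.3413 28.8766 7.1565 0.0000 0.0000 0.0000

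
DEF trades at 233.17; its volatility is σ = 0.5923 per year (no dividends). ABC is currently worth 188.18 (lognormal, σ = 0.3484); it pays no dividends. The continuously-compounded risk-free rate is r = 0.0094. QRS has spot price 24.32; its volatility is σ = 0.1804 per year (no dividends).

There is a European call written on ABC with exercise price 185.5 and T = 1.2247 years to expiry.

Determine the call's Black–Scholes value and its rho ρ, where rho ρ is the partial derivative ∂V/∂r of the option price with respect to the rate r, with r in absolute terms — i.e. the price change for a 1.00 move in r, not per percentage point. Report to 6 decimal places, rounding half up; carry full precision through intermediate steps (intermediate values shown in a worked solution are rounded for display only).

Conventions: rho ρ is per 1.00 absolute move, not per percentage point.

price = 30.864447
ρ = 101.056538

σ√T = 0.3484·√1.2247 = 0.385561
d₁ = (ln(S/K) + (r+σ²/2)T) / (σ√T) = (ln(188.18/185.5) + (0.0094+0.3484²/2)·1.2247) / 0.385561 = (0.014344 + 0.085841) / 0.385561 = 0.259842
d₂ = d₁ − σ√T = 0.259842 − 0.385561 = -0.125719
e^{−rT} = 0.988554
N(d₁) = 0.602507,  N(d₂) = 0.449977
Call price V = S·N(d₁) − K·e^{−rT}·N(d₂) = 113.379789 − 82.515341 = 30.864447
ρ = K·T·e^{−rT}·N(d₂) = 101.056538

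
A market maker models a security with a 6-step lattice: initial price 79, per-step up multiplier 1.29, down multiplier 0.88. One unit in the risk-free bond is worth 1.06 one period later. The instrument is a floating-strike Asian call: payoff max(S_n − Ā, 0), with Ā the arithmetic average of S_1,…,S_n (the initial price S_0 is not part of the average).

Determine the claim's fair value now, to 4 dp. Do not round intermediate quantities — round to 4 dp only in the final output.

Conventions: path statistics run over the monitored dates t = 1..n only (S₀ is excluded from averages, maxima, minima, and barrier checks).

Set p* = 0.4390 (from d < R < u); the path-dependent value is the discounted p*-expectation over all price paths.
Enumerate all 2^6 = 64 price paths (U = up ×1.29, D = down ×0.88); each path with k up-moves has probability p*^k·(1−p*)^(6−k).
DDDDDD: Ā=51.7148, payoff=0.0000, prob=0.031165
UDDDDD: Ā=75.8091, payoff=0.0000, prob=0.024390
DUDDDD: Ā=70.4108, payoff=0.0000, prob=0.024390
UUDDDD: Ā=103.2158, payoff=0.0000, prob=0.019088
DDUDDD: Ā=65.6603, payoff=0.0000, prob=0.024390
UDUDDD: Ā=96.2520, payoff=0.0000, prob=0.019088
DUUDDD: Ā=90.8537, payoff=0.0000, prob=0.019088
UUUDDD: Ā=133.1832, payoff=0.0000, prob=0.014938
DDDUDD: Ā=61.4798, payoff=0.0000, prob=0.024390
UDDUDD: Ā=90.1238, payoff=0.0000, prob=0.019088
DUDUDD: Ā=84.7255, payoff=0.0000, prob=0.019088
UUDUDD: Ā=124.1998, payoff=0.0000, prob=0.014938
DDUUDD: Ā=79.9749, payoff=0.0000, prob=0.019088
UDUUDD: Ā=117.2360, payoff=0.0000, prob=0.014938
DUUUDD: Ā=111.8376, payoff=3.7321, prob=0.014938
UUUUDD: Ā=163.9438, payoff=5.4709, prob=0.011691
DDDDUD: Ā=57.8010, payoff=0.0000, prob=0.024390
UDDDUD: Ā=84.7310, payoff=0.0000, prob=0.019088
DUDDUD: Ā=79.3327, payoff=0.0000, prob=0.019088
UUDDUD: Ā=116.2945, payoff=0.0000, prob=0.014938
DDUDUD: Ā=74.5821, payoff=4.2562, prob=0.019088
UDUDUD: Ā=109.3306, payoff=6.2391, prob=0.014938
DUUDUD: Ā=103.9323, payoff=11.6375, prob=0.014938
UUUDUD: Ā=152.3553, payoff=17.0595, prob=0.011691
DDDUUD: Ā=70.4017, payoff=8.4366, prob=0.019088
UDDUUD: Ā=103.2024, payoff=12.3673, prob=0.014938
DUDUUD: Ā=97.8041, payoff=17.7657, prob=0.014938
UUDUUD: Ā=143.3719, payoff=26.0429, prob=0.011691
DDUUUD: Ā=93.0536, payoff=22.5162, prob=0.014938
UDUUUD: Ā=136.4081, payoff=33.0067, prob=0.011691
DUUUUD: Ā=131.0097, payoff=38.4050, prob=0.011691
UUUUUD: Ā=192.0484, payoff=56.2983, prob=0.009149
DDDDDU: Ā=54.5636, payoff=0.0000, prob=0.024390
UDDDDU: Ā=79.9853, payoff=0.0000, prob=0.019088
DUDDDU: Ā=74.5870, payoff=4.2513, prob=0.019088
UUDDDU: Ā=109.3378, payoff=6.2320, prob=0.014938
DDUDDU: Ā=69.8365, payoff=9.0018, prob=0.019088
UDUDDU: Ā=102.3739, payoff=13.1959, prob=0.014938
DUUDDU: Ā=96.9756, payoff=18.5942, prob=0.014938
UUUDDU: Ā=142.1574, payoff=27.2574, prob=0.011691
DDDUDU: Ā=65.6560, payoff=13.1823, prob=0.019088
UDDUDU: Ā=96.2457, payoff=19.3241, prob=0.014938
DUDUDU: Ā=90.8474, payoff=24.7224, prob=0.014938
UUDUDU: Ā=133.1740, payoff=36.2408, prob=0.011691
DDUUDU: Ā=86.0968, payoff=29.4729, prob=0.014938
UDUUDU: Ā=126.2102, payoff=43.2046, prob=0.011691
DUUUDU: Ā=120.8118, payoff=48.6030, prob=0.011691
UUUUDU: Ā=177.0991, payoff=71.2475, prob=0.009149
DDDDUU: Ā=61.9772, payoff=16.8611, prob=0.019088
UDDDUU: Ā=90.8529, payoff=24.7169, prob=0.014938
DUDDUU: Ā=85.4546, payoff=30.1152, prob=0.014938
UUDDUU: Ā=125.2686, payoff=44.1461, prob=0.011691
DDUDUU: Ā=80.7040, payoff=34.8657, prob=0.014938
UDUDUU: Ā=118.3048, payoff=51.1100, prob=0.011691
DUUDUU: Ā=112.9065, payoff=56.5083, prob=0.011691
UUUDUU: Ā=165.5106, payoff=82.8361, prob=0.009149
DDDUUU: Ā=76.5236, payoff=39.0462, prob=0.014938
UDDUUU: Ā=112.1766, payoff=57.2382, prob=0.011691
DUDUUU: Ā=106.7783, payoff=62.6365, prob=0.011691
UUDUUU: Ā=156.5272, payoff=91.8194, prob=0.009149
DDUUUU: Ā=102.0277, payoff=67.3870, prob=0.011691
UDUUUU: Ā=149.5634, payoff=98.7833, prob=0.009149
DUUUUU: Ā=144.1650, payoff=104.1816, prob=0.009149
UUUUUU: Ā=211.3329, payoff=152.7208, prob=0.007160
Price = Σ prob·payoff / R^6 = 18.664681 / 1.418519 = 13.1579

price = 13.1579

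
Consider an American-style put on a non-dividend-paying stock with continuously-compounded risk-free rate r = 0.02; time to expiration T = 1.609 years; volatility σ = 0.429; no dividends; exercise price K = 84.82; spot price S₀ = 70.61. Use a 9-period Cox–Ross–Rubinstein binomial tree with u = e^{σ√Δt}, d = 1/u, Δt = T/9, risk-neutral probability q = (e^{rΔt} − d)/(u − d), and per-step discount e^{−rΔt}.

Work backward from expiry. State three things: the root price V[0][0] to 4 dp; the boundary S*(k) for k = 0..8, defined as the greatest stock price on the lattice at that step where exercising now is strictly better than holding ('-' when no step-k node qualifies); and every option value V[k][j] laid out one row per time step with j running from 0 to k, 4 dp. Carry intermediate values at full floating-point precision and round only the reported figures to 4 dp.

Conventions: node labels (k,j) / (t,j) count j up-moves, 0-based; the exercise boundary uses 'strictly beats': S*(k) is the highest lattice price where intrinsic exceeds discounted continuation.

Δt=0.17878, u=1.19888, d=0.83411, q=0.46460, disc=e^(-rΔt)=0.99643
k=9 terminal: V=max(K-S,0) → 71.0201 64.9852 56.3110 43.8434 25.9235 0.1669 0.0000 0.0000 0.0000 0.0000
k=8: j=0 S=16.5444 intr=68.2756 cont=67.9728 V=68.2756[EX]; j=1 S=23.7796 intr=61.0404 cont=60.7376 V=61.0404[EX]; j=2 S=34.1790 intr=50.6410 cont=50.3383 V=50.6410[EX]; j=3 S=49.1261 intr=35.6939 cont=35.3911 V=35.6939[EX]; j=4 S=70.6100 intr=14.2100 cont=13.9073 V=14.2100[EX]; j=5 S=101.4892 intr=0.0000 cont=0.0890 V=0.0890[hold]; j=6 S=145.8725 intr=0.0000 cont=0.0000 V=0.0000[hold]; j=7 S=209.6655 intr=0.0000 cont=0.0000 V=0.0000[hold]; j=8 S=301.3566 intr=0.0000 cont=0.0000 V=0.0000[hold]  S*(8)=70.6100
k=7: j=0 S=19.8348 intr=64.9852 cont=64.6824 V=64.9852[EX]; j=1 S=28.5090 intr=56.3110 cont=56.0083 V=56.3110[EX]; j=2 S=40.9766 intr=43.8434 cont=43.5407 V=43.8434[EX]; j=3 S=58.8965 intr=25.9235 cont=25.6208 V=25.9235[EX]; j=4 S=84.6531 intr=0.1669 cont=7.6221 V=7.6221[hold]; j=5 S=121.6737 intr=0.0000 cont=0.0475 V=0.0475[hold]; j=6 S=174.8841 intr=0.0000 cont=0.0000 V=0.0000[hold]; j=7 S=251.3645 intr=0.0000 cont=0.0000 V=0.0000[hold]  S*(7)=58.8965
k=6: j=0 S=23.7796 intr=61.0404 cont=60.7376 V=61.0404[EX]; j=1 S=34.1790 intr=50.6410 cont=50.3383 V=50.6410[EX]; j=2 S=49.1261 intr=35.6939 cont=35.3911 V=35.6939[EX]; j=3 S=70.6100 intr=14.2100 cont=17.3586 V=17.3586[hold]; j=4 S=101.4892 intr=0.0000 cont=4.0883 V=4.0883[hold]; j=5 S=145.8725 intr=0.0000 cont=0.0253 V=0.0253[hold]; j=6 S=209.6655 intr=0.0000 cont=0.0000 V=0.0000[hold]  S*(6)=49.1261
k=5: j=0 S=28.5090 intr=56.3110 cont=56.0083 V=56.3110[EX]; j=1 S=40.9766 intr=43.8434 cont=43.5407 V=43.8434[EX]; j=2 S=58.8965 intr=25.9235 cont=27.0784 V=27.0784[hold]; j=3 S=84.6531 intr=0.1669 cont=11.1533 V=11.1533[hold]; j=4 S=121.6737 intr=0.0000 cont=2.1928 V=2.1928[hold]; j=5 S=174.8841 intr=0.0000 cont=0.0135 V=0.0135[hold]  S*(5)=40.9766
k=4: j=0 S=34.1790 intr=50.6410 cont=50.3383 V=50.6410[EX]; j=1 S=49.1261 intr=35.6939 cont=35.9258 V=35.9258[hold]; j=2 S=70.6100 intr=14.2100 cont=19.6094 V=19.6094[hold]; j=3 S=101.4892 intr=0.0000 cont=6.9654 V=6.9654[hold]; j=4 S=145.8725 intr=0.0000 cont=1.1761 V=1.1761[hold]  S*(4)=34.1790
k=3: j=0 S=40.9766 intr=43.8434 cont=43.6480 V=43.8434[EX]; j=1 S=58.8965 intr=25.9235 cont=28.2441 V=28.2441[hold]; j=2 S=84.6531 intr=0.1669 cont=13.6860 V=13.6860[hold]; j=3 S=121.6737 intr=0.0000 cont=4.2604 V=4.2604[hold]  S*(3)=40.9766
k=2: j=0 S=49.1261 intr=35.6939 cont=36.4654 V=36.4654[hold]; j=1 S=70.6100 intr=14.2100 cont=21.4038 V=21.4038[hold]; j=2 S=101.4892 intr=0.0000 cont=9.2737 V=9.2737[hold]  S*(2)=-
k=1: j=0 S=58.8965 intr=25.9235 cont=29.3627 V=29.3627[hold]; j=1 S=84.6531 intr=0.1669 cont=15.7119 V=15.7119[hold]  S*(1)=-
k=0: j=0 S=70.6100 intr=14.2100 cont=22.9384 V=22.9384[hold]  S*(0)=-

price = 22.9384
boundary = - - - 40.9766 34.1790 40.9766 49.1261 58.8965 70.6100
tree:
22.9384
29.3627 15.7119
36.4654 21.4038 9.2737
43.8434 28.2441 13.6860 4.2604
50.6410 35.9258 19.6094 6.9654 1.1761
56.3110 43.8434 27.0784 11.1533 2.1928 0.0135
61.0404 50.6410 35.6939 17.3586 4.0883 0.0253 0.0000
64.9852 56.3110 43.8434 25.9235 7.6221 0.0475 0.0000 0.0000
68.2756 61.0404 50.6410 35.6939 14.2100 0.0890 0.0000 0.0000 0.0000
71.0201 64.9852 56.3110 43.8434 25.9235 0.1669 0.0000 0.0000 0.0000 0.0000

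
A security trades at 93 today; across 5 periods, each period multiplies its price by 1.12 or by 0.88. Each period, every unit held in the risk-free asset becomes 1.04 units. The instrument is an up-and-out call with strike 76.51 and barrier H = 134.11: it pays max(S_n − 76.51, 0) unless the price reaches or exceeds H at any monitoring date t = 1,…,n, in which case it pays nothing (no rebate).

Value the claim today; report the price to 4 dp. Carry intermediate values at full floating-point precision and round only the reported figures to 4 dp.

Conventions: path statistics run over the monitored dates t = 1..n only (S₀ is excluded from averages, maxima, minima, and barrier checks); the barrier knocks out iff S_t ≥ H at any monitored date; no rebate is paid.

Risk-neutral up-probability p* = (R−d)/(u−d) = (1.04−0.88)/(1.12−0.88) = 0.6667; the claim prices as the p*-weighted sum of path payoffs discounted by R^5.
Enumerate all 2^5 = 32 price paths (U = up ×1.12, D = down ×0.88); each path with k up-moves has probability p*^k·(1−p*)^(5−k).
DDDDD: M=81.8400, payoff=0.0000, prob=0.004115
UDDDD: M=104.1600, payoff=0.0000, prob=0.008230
DUDDD: M=91.6608, payoff=0.0000, prob=0.008230
UUDDD: M=116.6592, payoff=2.9900, prob=0.016461
DDUDD: M=81.8400, payoff=0.0000, prob=0.008230
UDUDD: M=104.1600, payoff=2.9900, prob=0.016461
DUUDD: M=102.6601, payoff=2.9900, prob=0.016461
UUUDD: M=130.6583, payoff=24.6718, prob=0.032922
DDDUD: M=81.8400, payoff=0.0000, prob=0.008230
UDDUD: M=104.1600, payoff=2.9900, prob=0.016461
DUDUD: M=91.6608, payoff=2.9900, prob=0.016461
UUDUD: M=116.6592, payoff=24.6718, prob=0.032922
DDUUD: M=90.3409, payoff=2.9900, prob=0.016461
UDUUD: M=114.9793, payoff=24.6718, prob=0.032922
DUUUD: M=114.9793, payoff=24.6718, prob=0.032922
UUUUD: M=146.3373, payoff=0.0000, prob=0.065844
DDDDU: M=81.8400, payoff=0.0000, prob=0.008230
UDDDU: M=104.1600, payoff=2.9900, prob=0.016461
DUDDU: M=91.6608, payoff=2.9900, prob=0.016461
UUDDU: M=116.6592, payoff=24.6718, prob=0.032922
DDUDU: M=81.8400, payoff=2.9900, prob=0.016461
UDUDU: M=104.1600, payoff=24.6718, prob=0.032922
DUUDU: M=102.6601, payoff=24.6718, prob=0.032922
UUUDU: M=130.6583, payoff=52.2668, prob=0.065844
DDDUU: M=81.8400, payoff=2.9900, prob=0.016461
UDDUU: M=104.1600, payoff=24.6718, prob=0.032922
DUDUU: M=101.1818, payoff=24.6718, prob=0.032922
UUDUU: M=128.7768, payoff=52.2668, prob=0.065844
DDUUU: M=101.1818, payoff=24.6718, prob=0.032922
UDUUU: M=128.7768, payoff=52.2668, prob=0.065844
DUUUU: M=128.7768, payoff=52.2668, prob=0.065844
UUUUU: M=163.8978, payoff=0.0000, prob=0.131687
Price = Σ prob·payoff / R^5 = 22.380326 / 1.216653 = 18.3950

price = 18.3950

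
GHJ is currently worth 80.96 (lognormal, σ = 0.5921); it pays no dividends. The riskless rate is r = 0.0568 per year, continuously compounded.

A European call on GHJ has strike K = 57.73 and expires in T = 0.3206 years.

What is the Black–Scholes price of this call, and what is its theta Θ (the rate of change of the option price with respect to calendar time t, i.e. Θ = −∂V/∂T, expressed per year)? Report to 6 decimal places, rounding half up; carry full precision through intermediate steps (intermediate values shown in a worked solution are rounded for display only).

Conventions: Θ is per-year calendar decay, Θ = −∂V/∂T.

σ√T = 0.5921·√0.3206 = 0.335256
d₁ = (ln(S/K) + (r+σ²/2)T) / (σ√T) = (ln(80.96/57.73) + (0.0568+0.5921²/2)·0.3206) / 0.335256 = (0.338178 + 0.074408) / 0.335256 = 1.230661
d₂ = d₁ − σ√T = 1.230661 − 0.335256 = 0.895405
e^{−rT} = 0.981955
N(d₁) = 0.890775,  N(d₂) = 0.814715
Call price V = S·N(d₁) − K·e^{−rT}·N(d₂) = 72.117154 − 46.184741 = 25.932413
φ(d₁) = (1/√(2π))·e^{−d₁²/2} = 0.187083
Θ = −S·φ(d₁)·σ/(2√T) − r·K·e^{−rT}·N(d₂) = −7.919335 − 2.623293 = -10.542628

price = 25.932413
Θ = -10.542628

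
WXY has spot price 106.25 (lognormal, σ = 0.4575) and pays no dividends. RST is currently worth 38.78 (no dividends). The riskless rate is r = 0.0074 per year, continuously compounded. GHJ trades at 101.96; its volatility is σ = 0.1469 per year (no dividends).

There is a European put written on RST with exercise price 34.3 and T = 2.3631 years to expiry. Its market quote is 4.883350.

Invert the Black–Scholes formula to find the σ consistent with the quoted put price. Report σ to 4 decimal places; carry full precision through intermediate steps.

At σ = 0.3249 the Black–Scholes value reproduces the quote:
σ√T = 0.3249·√2.3631 = 0.499449
d₁ = (ln(S/K) + (r+σ²/2)T) / (σ√T) = (ln(38.78/34.3) + (0.0074+0.3249²/2)·2.3631) / 0.499449 = (0.122759 + 0.142211) / 0.499449 = 0.530526
d₂ = d₁ − σ√T = 0.530526 − 0.499449 = 0.031078
e^{−rT} = 0.982665
N(−d₁) = 0.297873,  N(−d₂) = 0.487604
V = K·e^{−rT}·N(−d₂) − S·N(−d₁) = 16.434884 − 11.551534 = 4.883350 (the observed quote) — the price is monotone increasing in volatility, hence this σ is the only solution

sigma = 0.3249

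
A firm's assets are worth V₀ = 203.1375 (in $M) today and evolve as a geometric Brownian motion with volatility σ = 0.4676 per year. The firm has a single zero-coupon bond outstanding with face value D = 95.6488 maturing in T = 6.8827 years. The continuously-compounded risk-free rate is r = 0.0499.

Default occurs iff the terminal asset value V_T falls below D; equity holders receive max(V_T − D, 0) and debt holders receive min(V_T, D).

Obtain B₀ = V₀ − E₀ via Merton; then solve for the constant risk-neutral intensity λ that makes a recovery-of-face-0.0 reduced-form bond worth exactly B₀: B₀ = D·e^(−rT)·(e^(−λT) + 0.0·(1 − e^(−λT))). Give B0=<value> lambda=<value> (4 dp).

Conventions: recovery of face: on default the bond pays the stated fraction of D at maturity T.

B0=54.7981 lambda=0.0310

Work the structural quantities from V₀ = 203.1375 against face 95.6488:
d₁ = [ln(V₀/D) + (r + σ²/2)T] / (σ√T)
   = [ln(203.1375/95.6488) + (0.0499 + 0.5·0.4676²)·6.8827] / (0.4676·√6.8827)
   = [0.753200 + 1.095897] / 1.226744 = 1.507321
d₂ = d₁ − σ√T = 1.507321 − 1.226744 = 0.280577
N(d₁) = 0.934136,  N(d₂) = 0.610483,  e^(−rT) = 0.709321
E₀ = V₀·N(d₁) − D·e^(−rT)·N(d₂)
   = 203.1375·0.934136 − 95.6488·0.709321·0.610483 = 148.339376
B₀ = V₀ − E₀ = 203.1375 − 148.339376 = 54.798124
e^(−λT) = (B₀·e^(rT)/D − 0)/(1 − 0) = (54.7981·1.409798/95.6488 − 0)/1 = 0.80768682
λ = −ln(0.80768682)/6.8827 = 0.031032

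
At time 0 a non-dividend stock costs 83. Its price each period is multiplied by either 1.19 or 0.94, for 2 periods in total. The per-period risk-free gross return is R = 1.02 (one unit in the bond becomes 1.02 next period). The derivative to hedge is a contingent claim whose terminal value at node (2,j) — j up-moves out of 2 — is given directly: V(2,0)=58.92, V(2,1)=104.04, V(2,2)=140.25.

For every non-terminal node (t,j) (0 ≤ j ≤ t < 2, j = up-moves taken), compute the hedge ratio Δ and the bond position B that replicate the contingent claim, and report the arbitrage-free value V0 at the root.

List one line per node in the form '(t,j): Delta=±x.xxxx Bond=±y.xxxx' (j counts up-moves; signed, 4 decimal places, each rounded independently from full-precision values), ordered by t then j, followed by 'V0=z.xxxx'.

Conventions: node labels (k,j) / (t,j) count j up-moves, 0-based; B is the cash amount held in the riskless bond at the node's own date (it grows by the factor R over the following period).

The replicating-portfolio and risk-neutral prices coincide; use p* = (1.02−0.94)/(1.19−0.94) = 0.3200 for the latter.
Terminal payoffs: V(2,0)=58.9200, V(2,1)=104.0400, V(2,2)=140.2500
  t=1,j=0: stock 78.0200 → up 92.8438 (V=104.0400), down 73.3388 (V=58.9200). Price 71.9200; hedge Δ=2.3133, bond B=-108.5600.
  t=1,j=1: stock 98.7700 → up 117.5363 (V=140.2500), down 92.8438 (V=104.0400). Price 113.3600; hedge Δ=1.4664, bond B=-31.4800.
  t=0,j=0: stock 83.0000 → up 98.7700 (V=113.3600), down 78.0200 (V=71.9200). Price 83.5106; hedge Δ=1.9971, bond B=-82.2494.
Sanity check at the root: Δ(0,0)·S0 + B(0,0) reproduces V0 = 83.5106.

(0,0): Delta=1.9971 Bond=-82.2494
(1,0): Delta=2.3133 Bond=-108.5600
(1,1): Delta=1.4664 Bond=-31.4800
V0=83.5106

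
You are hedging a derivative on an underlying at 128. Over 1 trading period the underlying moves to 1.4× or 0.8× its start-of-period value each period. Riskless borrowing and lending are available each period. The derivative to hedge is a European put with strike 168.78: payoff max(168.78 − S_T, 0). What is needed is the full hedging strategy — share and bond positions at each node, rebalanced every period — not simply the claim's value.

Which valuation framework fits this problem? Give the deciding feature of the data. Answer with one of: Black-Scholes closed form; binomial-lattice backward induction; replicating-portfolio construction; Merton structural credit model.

Key observation: the mandate to exhibit the hedge at every date and state singles out the replicating-portfolio construction on the 1-period tree with factors 1.4 and 0.8 from 128.

framework: replicating-portfolio construction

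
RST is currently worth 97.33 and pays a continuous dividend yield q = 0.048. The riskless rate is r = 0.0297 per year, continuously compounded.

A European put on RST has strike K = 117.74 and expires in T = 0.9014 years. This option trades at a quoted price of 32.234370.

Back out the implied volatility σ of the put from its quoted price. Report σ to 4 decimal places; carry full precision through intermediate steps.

sigma = 0.5071

At σ = 0.5071 the Black–Scholes value reproduces the quote:
σ√T = 0.5071·√0.9014 = 0.481451
d₁ = (ln(S/K) + (r−q+σ²/2)T) / (σ√T) = (ln(97.33/117.74) + (0.0297−0.048+0.5071²/2)·0.9014) / 0.481451 = (-0.190372 + 0.099402) / 0.481451 = -0.188948
d₂ = d₁ − σ√T = -0.188948 − 0.481451 = -0.670400
e^{−rT} = 0.973584
e^{−qT} = 0.957655
N(−d₁) = 0.574933,  N(−d₂) = 0.748699
V = K·e^{−rT}·N(−d₂) − S·e^{−qT}·N(−d₁) = 85.823110 − 53.588739 = 32.234370 (the observed quote) — the price is monotone increasing in volatility, hence this σ is the only solution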